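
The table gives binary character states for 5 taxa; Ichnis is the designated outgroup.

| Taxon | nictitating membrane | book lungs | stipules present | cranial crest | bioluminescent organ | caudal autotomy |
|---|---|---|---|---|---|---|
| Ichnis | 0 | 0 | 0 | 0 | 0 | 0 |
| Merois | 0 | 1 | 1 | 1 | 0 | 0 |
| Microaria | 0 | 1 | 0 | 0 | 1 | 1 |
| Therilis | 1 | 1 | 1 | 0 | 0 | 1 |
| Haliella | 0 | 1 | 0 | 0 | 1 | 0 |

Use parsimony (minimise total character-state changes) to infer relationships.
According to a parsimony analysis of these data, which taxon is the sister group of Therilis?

Merois

The outgroup has state '0' for every character, so '1' is the derived state throughout.
nictitating membrane: derived state '1' in Therilis only — an autapomorphy, so it tells us nothing about relationships among taxa.
All ingroup taxa share the derived state '1' for book lungs; it defines the ingroup but does not resolve relationships within it.
stipules present: derived state '1' in Merois and Therilis only — synapomorphy for {Merois, Therilis}.
cranial crest (derived state '1') is unique to Merois (autapomorphy; uninformative for grouping).
bioluminescent organ (derived state '1') is shared by Haliella and Microaria — a synapomorphy uniting that clade.
caudal autotomy (state '1') occurs in Microaria and Therilis but conflicts with the nesting implied by the other characters — most parsimoniously interpreted as homoplasy.
Most parsimonious ingroup topology: ((Merois,Therilis),(Microaria,Haliella)).
Therilis and Merois form a cherry on this tree, so they are sister taxa.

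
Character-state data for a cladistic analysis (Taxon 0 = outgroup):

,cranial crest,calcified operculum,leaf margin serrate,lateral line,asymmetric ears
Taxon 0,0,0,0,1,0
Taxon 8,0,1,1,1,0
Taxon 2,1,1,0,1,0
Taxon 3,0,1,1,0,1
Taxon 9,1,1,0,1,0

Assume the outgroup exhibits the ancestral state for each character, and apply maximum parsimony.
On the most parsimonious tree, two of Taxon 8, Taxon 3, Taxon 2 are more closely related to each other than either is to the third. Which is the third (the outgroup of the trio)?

Character polarity is set by the outgroup: the derived state is whichever differs from the outgroup's state, so for lateral line the derived state is '0', and for the remaining characters it is '1'.
cranial crest (derived state '1') is shared by Taxon 2 and Taxon 9 — a synapomorphy uniting that clade.
calcified operculum (derived state '1') is shared by all ingroup taxa — unites the whole ingroup.
Only Taxon 3 and Taxon 8 show the derived state '1' for leaf margin serrate, supporting them as a clade.
lateral line (derived state '0') is unique to Taxon 3 (autapomorphy; uninformative for grouping).
asymmetric ears (derived state '1') is unique to Taxon 3 (autapomorphy; uninformative for grouping).
Most parsimonious ingroup topology: ((Taxon 8,Taxon 3),(Taxon 2,Taxon 9)).
Taxon 8 and Taxon 3 share a more recent common ancestor with each other than either does with Taxon 2, so Taxon 2 is the least closely related of the three.

Taxon 2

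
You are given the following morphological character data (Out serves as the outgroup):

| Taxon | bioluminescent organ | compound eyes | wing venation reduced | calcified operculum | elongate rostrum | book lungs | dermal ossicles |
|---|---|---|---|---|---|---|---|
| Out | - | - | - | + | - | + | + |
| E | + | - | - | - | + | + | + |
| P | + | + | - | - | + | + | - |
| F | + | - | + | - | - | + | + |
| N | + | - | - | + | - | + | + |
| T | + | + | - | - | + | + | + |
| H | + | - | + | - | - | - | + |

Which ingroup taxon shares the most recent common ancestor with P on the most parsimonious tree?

Character polarity is set by the outgroup: the derived state is whichever differs from the outgroup's state, so for calcified operculum, book lungs, dermal ossicles the derived state is '-', and for the remaining characters it is '+'.
bioluminescent organ (derived state '+') is shared by all ingroup taxa — unites the whole ingroup.
Only P and T show the derived state '+' for compound eyes, supporting them as a clade.
Only F and H show the derived state '+' for wing venation reduced, supporting them as a clade.
calcified operculum: derived state '-' in E, F, H, P, and T only — synapomorphy for {E, F, H, P, T}.
elongate rostrum: derived state '+' in E, P, and T only — synapomorphy for {E, P, T}.
book lungs (derived state '-') is unique to H (autapomorphy; uninformative for grouping).
dermal ossicles: derived state '-' in P only — an autapomorphy, so it tells us nothing about relationships among taxa.
Most parsimonious ingroup topology: (((E,(P,T)),(F,H)),N).
P and T form a cherry on this tree, so they are sister taxa.

T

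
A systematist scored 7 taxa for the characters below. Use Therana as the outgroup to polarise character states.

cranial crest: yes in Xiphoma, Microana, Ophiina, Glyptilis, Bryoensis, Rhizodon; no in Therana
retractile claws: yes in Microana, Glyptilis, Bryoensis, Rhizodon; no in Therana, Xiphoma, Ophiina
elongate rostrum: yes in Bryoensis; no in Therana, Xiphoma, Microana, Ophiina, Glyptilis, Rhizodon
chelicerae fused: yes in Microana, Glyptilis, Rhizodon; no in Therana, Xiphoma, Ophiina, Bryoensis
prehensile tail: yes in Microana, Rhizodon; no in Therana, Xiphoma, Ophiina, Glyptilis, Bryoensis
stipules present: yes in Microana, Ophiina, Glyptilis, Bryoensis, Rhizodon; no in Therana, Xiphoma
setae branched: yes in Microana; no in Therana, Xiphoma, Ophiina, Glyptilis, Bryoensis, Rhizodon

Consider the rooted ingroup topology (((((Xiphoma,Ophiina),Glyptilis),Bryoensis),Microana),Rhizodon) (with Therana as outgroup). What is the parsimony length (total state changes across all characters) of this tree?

12

Map each character onto (((((Xiphoma,Ophiina),Glyptilis),Bryoensis),Microana),Rhizodon) (rooted by Therana) and count the minimum state changes it requires (Fitch parsimony):
cranial crest: 1; retractile claws: 2; elongate rostrum: 1; chelicerae fused: 3; prehensile tail: 2; stipules present: 2; setae branched: 1.
Total tree length = 12.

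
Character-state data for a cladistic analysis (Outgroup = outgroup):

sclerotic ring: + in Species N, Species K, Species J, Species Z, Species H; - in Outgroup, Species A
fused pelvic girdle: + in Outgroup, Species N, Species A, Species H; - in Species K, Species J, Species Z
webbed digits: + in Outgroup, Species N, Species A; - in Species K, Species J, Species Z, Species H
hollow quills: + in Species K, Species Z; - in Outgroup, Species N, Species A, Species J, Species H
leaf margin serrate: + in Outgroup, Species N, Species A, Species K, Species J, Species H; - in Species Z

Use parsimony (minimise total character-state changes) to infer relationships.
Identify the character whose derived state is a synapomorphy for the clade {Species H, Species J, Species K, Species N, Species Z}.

Character polarity is set by the outgroup: the derived state is whichever differs from the outgroup's state, so for fused pelvic girdle, webbed digits, leaf margin serrate the derived state is '-', and for the remaining characters it is '+'.
Only Species H, Species J, Species K, Species N, and Species Z show the derived state '+' for sclerotic ring, supporting them as a clade.
fused pelvic girdle (derived state '-') is shared by Species J, Species K, and Species Z — a synapomorphy uniting that clade.
webbed digits (derived state '-') is shared by Species H, Species J, Species K, and Species Z — a synapomorphy uniting that clade.
Only Species K and Species Z show the derived state '+' for hollow quills, supporting them as a clade.
leaf margin serrate: derived state '-' in Species Z only — an autapomorphy, so it tells us nothing about relationships among taxa.
Most parsimonious ingroup topology: ((Species N,(((Species K,Species Z),Species J),Species H)),Species A).
The clade {Species H, Species J, Species K, Species N, Species Z} is supported by sclerotic ring: its derived state '+' occurs in exactly those taxa and in no other taxon (including the outgroup).

sclerotic ring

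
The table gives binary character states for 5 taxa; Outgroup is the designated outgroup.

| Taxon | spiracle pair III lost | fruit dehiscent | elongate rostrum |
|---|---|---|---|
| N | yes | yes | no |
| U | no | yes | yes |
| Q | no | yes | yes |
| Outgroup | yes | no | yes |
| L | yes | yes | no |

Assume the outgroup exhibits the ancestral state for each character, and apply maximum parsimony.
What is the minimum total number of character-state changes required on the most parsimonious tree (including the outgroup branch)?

3

Character polarity is set by the outgroup: the derived state is whichever differs from the outgroup's state, so for spiracle pair III lost, elongate rostrum the derived state is 'no', and for the remaining characters it is 'yes'.
spiracle pair III lost (derived state 'no') is shared by Q and U — a synapomorphy uniting that clade.
All ingroup taxa share the derived state 'yes' for fruit dehiscent; it defines the ingroup but does not resolve relationships within it.
elongate rostrum: derived state 'no' in L and N only — synapomorphy for {L, N}.
Most parsimonious ingroup topology: ((N,L),(U,Q)).
Changes per character on this tree: spiracle pair III lost: 1; fruit dehiscent: 1; elongate rostrum: 1.
Total = 3.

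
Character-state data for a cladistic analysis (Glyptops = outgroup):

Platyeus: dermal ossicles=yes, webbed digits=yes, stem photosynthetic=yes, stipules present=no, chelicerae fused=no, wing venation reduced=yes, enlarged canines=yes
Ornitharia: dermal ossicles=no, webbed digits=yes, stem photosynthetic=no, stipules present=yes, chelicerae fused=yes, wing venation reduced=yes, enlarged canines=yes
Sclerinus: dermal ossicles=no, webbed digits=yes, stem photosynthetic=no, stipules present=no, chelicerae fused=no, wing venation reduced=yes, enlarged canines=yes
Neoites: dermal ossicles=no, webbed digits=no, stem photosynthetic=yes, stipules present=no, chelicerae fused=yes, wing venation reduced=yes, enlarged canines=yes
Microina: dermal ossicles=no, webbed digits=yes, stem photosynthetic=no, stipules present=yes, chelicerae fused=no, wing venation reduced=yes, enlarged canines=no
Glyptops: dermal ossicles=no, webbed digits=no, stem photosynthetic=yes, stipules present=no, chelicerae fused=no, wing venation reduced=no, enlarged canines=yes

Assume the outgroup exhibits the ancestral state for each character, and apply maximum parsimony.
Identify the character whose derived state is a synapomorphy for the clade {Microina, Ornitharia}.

Character polarity is set by the outgroup: the derived state is whichever differs from the outgroup's state, so for stem photosynthetic, enlarged canines the derived state is 'no', and for the remaining characters it is 'yes'.
dermal ossicles (derived state 'yes') is unique to Platyeus (autapomorphy; uninformative for grouping).
webbed digits (derived state 'yes') is shared by Microina, Ornitharia, Platyeus, and Sclerinus — a synapomorphy uniting that clade.
stem photosynthetic (derived state 'no') is shared by Microina, Ornitharia, and Sclerinus — a synapomorphy uniting that clade.
stipules present (derived state 'yes') is shared by Microina and Ornitharia — a synapomorphy uniting that clade.
chelicerae fused groups Neoites and Ornitharia, which is incompatible with the clades supported by the remaining characters; treating it as convergent (homoplasy) costs fewer steps than any alternative tree.
All ingroup taxa share the derived state 'yes' for wing venation reduced; it defines the ingroup but does not resolve relationships within it.
enlarged canines: derived state 'no' in Microina only — an autapomorphy, so it tells us nothing about relationships among taxa.
Most parsimonious ingroup topology: ((((Ornitharia,Microina),Sclerinus),Platyeus),Neoites).
The clade {Microina, Ornitharia} is supported by stipules present: its derived state 'yes' occurs in exactly those taxa and in no other taxon (including the outgroup).

stipules present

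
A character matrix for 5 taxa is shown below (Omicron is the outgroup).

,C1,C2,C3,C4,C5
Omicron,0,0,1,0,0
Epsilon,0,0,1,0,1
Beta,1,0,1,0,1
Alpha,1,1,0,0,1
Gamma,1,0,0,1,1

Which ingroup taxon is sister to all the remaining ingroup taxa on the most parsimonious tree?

Epsilon

Character polarity is set by the outgroup: the derived state is whichever differs from the outgroup's state, so for C3 the derived state is '0', and for the remaining characters it is '1'.
C1: derived state '1' in Alpha, Beta, and Gamma only — synapomorphy for {Alpha, Beta, Gamma}.
C2 (derived state '1') is unique to Alpha (autapomorphy; uninformative for grouping).
C3 (derived state '0') is shared by Alpha and Gamma — a synapomorphy uniting that clade.
C4 (derived state '1') is unique to Gamma (autapomorphy; uninformative for grouping).
All ingroup taxa share the derived state '1' for C5; it defines the ingroup but does not resolve relationships within it.
Most parsimonious ingroup topology: (Epsilon,(Beta,(Alpha,Gamma))).
Epsilon is sister to the clade containing all other ingroup taxa, so it is the earliest-diverging (most basal) ingroup lineage.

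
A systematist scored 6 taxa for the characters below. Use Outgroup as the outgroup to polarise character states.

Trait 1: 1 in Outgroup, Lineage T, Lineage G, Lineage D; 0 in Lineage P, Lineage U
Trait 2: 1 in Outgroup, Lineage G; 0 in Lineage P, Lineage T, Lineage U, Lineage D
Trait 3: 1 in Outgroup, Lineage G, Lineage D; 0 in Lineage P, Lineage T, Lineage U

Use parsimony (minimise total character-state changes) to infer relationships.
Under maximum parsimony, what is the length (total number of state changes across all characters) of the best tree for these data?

3

The outgroup has state '1' for every character, so '0' is the derived state throughout.
Trait 1: derived state '0' in Lineage P and Lineage U only — synapomorphy for {Lineage P, Lineage U}.
Trait 2: derived state '0' in Lineage D, Lineage P, Lineage T, and Lineage U only — synapomorphy for {Lineage D, Lineage P, Lineage T, Lineage U}.
Only Lineage P, Lineage T, and Lineage U show the derived state '0' for Trait 3, supporting them as a clade.
Most parsimonious ingroup topology: ((((Lineage P,Lineage U),Lineage T),Lineage D),Lineage G).
Changes per character on this tree: Trait 1: 1; Trait 2: 1; Trait 3: 1.
Total = 3.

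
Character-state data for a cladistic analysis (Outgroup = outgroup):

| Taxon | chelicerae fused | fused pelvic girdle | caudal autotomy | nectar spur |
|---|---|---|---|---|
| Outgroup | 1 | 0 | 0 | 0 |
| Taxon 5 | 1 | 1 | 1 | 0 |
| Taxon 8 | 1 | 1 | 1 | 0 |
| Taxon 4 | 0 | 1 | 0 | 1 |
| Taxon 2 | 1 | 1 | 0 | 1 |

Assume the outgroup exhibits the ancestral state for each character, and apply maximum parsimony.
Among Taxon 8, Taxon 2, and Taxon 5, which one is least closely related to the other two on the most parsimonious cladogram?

Character polarity is set by the outgroup: the derived state is whichever differs from the outgroup's state, so for chelicerae fused the derived state is '0', and for the remaining characters it is '1'.
chelicerae fused (derived state '0') is unique to Taxon 4 (autapomorphy; uninformative for grouping).
fused pelvic girdle (derived state '1') is shared by all ingroup taxa — unites the whole ingroup.
Only Taxon 5 and Taxon 8 show the derived state '1' for caudal autotomy, supporting them as a clade.
nectar spur: derived state '1' in Taxon 2 and Taxon 4 only — synapomorphy for {Taxon 2, Taxon 4}.
Most parsimonious ingroup topology: ((Taxon 5,Taxon 8),(Taxon 4,Taxon 2)).
Taxon 5 and Taxon 8 share a more recent common ancestor with each other than either does with Taxon 2, so Taxon 2 is the least closely related of the three.

Taxon 2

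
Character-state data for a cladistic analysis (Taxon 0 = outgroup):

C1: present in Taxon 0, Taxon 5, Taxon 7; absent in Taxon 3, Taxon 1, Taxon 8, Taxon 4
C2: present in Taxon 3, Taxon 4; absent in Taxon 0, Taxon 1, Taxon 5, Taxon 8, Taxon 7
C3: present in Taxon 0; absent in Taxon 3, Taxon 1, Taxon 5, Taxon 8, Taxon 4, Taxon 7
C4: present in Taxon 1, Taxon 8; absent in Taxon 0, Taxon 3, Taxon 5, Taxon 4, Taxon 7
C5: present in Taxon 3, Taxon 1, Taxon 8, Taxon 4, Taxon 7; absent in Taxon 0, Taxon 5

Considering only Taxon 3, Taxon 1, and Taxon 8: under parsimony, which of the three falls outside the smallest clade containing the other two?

Character polarity is set by the outgroup: the derived state is whichever differs from the outgroup's state, so for C1, C3 the derived state is 'absent', and for the remaining characters it is 'present'.
Only Taxon 1, Taxon 3, Taxon 4, and Taxon 8 show the derived state 'absent' for C1, supporting them as a clade.
C2: derived state 'present' in Taxon 3 and Taxon 4 only — synapomorphy for {Taxon 3, Taxon 4}.
All ingroup taxa share the derived state 'absent' for C3; it defines the ingroup but does not resolve relationships within it.
Only Taxon 1 and Taxon 8 show the derived state 'present' for C4, supporting them as a clade.
C5 (derived state 'present') is shared by Taxon 1, Taxon 3, Taxon 4, Taxon 7, and Taxon 8 — a synapomorphy uniting that clade.
Most parsimonious ingroup topology: ((((Taxon 3,Taxon 4),(Taxon 1,Taxon 8)),Taxon 7),Taxon 5).
Taxon 1 and Taxon 8 share a more recent common ancestor with each other than either does with Taxon 3, so Taxon 3 is the least closely related of the three.

Taxon 3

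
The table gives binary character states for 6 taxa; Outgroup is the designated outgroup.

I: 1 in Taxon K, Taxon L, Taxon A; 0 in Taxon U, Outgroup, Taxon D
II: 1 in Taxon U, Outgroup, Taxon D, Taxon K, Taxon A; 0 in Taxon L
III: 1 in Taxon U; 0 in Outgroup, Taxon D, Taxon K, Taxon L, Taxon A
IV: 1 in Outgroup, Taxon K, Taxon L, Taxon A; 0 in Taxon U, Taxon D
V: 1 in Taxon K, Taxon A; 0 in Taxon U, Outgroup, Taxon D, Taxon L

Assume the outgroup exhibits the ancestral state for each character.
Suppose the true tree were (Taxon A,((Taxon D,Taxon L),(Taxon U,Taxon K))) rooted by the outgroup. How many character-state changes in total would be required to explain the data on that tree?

Map each character onto (Taxon A,((Taxon D,Taxon L),(Taxon U,Taxon K))) (rooted by Outgroup) and count the minimum state changes it requires (Fitch parsimony):
I: 3; II: 1; III: 1; IV: 2; V: 2.
Total tree length = 9.

9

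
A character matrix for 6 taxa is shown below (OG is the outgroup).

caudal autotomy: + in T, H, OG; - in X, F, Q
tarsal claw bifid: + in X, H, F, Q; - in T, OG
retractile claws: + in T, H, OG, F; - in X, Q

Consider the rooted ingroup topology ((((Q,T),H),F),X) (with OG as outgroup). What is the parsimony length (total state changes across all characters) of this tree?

7

Map each character onto ((((Q,T),H),F),X) (rooted by OG) and count the minimum state changes it requires (Fitch parsimony):
caudal autotomy: 3; tarsal claw bifid: 2; retractile claws: 2.
Total tree length = 7.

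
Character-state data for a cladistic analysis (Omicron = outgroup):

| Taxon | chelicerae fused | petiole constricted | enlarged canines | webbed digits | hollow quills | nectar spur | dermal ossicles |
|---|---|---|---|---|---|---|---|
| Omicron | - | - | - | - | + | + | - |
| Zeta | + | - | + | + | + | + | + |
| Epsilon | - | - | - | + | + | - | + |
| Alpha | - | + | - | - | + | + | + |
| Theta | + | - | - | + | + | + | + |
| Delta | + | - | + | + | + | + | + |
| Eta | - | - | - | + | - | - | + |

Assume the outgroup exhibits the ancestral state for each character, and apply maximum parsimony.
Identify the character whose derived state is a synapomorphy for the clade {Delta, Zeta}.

enlarged canines

Character polarity is set by the outgroup: the derived state is whichever differs from the outgroup's state, so for hollow quills, nectar spur the derived state is '-', and for the remaining characters it is '+'.
chelicerae fused: derived state '+' in Delta, Theta, and Zeta only — synapomorphy for {Delta, Theta, Zeta}.
petiole constricted (derived state '+') is unique to Alpha (autapomorphy; uninformative for grouping).
enlarged canines: derived state '+' in Delta and Zeta only — synapomorphy for {Delta, Zeta}.
webbed digits: derived state '+' in Delta, Epsilon, Eta, Theta, and Zeta only — synapomorphy for {Delta, Epsilon, Eta, Theta, Zeta}.
hollow quills: derived state '-' in Eta only — an autapomorphy, so it tells us nothing about relationships among taxa.
nectar spur (derived state '-') is shared by Epsilon and Eta — a synapomorphy uniting that clade.
dermal ossicles (derived state '+') is shared by all ingroup taxa — unites the whole ingroup.
Most parsimonious ingroup topology: ((((Zeta,Delta),Theta),(Epsilon,Eta)),Alpha).
The clade {Delta, Zeta} is supported by enlarged canines: its derived state '+' occurs in exactly those taxa and in no other taxon (including the outgroup).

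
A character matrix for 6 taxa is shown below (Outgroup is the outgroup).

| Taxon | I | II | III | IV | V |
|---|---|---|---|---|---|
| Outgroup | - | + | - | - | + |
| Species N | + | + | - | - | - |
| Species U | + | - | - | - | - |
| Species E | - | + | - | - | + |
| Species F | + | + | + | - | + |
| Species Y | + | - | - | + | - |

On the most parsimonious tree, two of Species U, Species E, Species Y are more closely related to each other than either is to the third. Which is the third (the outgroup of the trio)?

Species E

Character polarity is set by the outgroup: the derived state is whichever differs from the outgroup's state, so for II, V the derived state is '-', and for the remaining characters it is '+'.
I: derived state '+' in Species F, Species N, Species U, and Species Y only — synapomorphy for {Species F, Species N, Species U, Species Y}.
II: derived state '-' in Species U and Species Y only — synapomorphy for {Species U, Species Y}.
III (derived state '+') is unique to Species F (autapomorphy; uninformative for grouping).
IV: derived state '+' in Species Y only — an autapomorphy, so it tells us nothing about relationships among taxa.
V (derived state '-') is shared by Species N, Species U, and Species Y — a synapomorphy uniting that clade.
Most parsimonious ingroup topology: (((Species N,(Species U,Species Y)),Species F),Species E).
Species U and Species Y share a more recent common ancestor with each other than either does with Species E, so Species E is the least closely related of the three.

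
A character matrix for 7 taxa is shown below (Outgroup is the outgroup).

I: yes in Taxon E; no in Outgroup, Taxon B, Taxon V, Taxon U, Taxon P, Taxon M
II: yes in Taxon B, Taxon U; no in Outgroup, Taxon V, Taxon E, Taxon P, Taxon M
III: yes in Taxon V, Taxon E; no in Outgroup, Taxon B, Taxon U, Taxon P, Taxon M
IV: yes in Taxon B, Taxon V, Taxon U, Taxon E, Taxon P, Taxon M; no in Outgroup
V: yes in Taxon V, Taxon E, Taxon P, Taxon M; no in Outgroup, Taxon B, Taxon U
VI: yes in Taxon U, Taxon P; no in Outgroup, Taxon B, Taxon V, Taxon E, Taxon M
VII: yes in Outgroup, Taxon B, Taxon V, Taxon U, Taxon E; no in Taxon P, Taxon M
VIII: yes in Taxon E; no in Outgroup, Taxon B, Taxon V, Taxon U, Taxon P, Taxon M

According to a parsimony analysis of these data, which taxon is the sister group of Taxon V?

Taxon E

Character polarity is set by the outgroup: the derived state is whichever differs from the outgroup's state, so for VII the derived state is 'no', and for the remaining characters it is 'yes'.
I: derived state 'yes' in Taxon E only — an autapomorphy, so it tells us nothing about relationships among taxa.
Only Taxon B and Taxon U show the derived state 'yes' for II, supporting them as a clade.
III (derived state 'yes') is shared by Taxon E and Taxon V — a synapomorphy uniting that clade.
All ingroup taxa share the derived state 'yes' for IV; it defines the ingroup but does not resolve relationships within it.
V: derived state 'yes' in Taxon E, Taxon M, Taxon P, and Taxon V only — synapomorphy for {Taxon E, Taxon M, Taxon P, Taxon V}.
VI groups Taxon P and Taxon U, which is incompatible with the clades supported by the remaining characters; treating it as convergent (homoplasy) costs fewer steps than any alternative tree.
Only Taxon M and Taxon P show the derived state 'no' for VII, supporting them as a clade.
VIII (derived state 'yes') is unique to Taxon E (autapomorphy; uninformative for grouping).
Most parsimonious ingroup topology: ((Taxon B,Taxon U),((Taxon V,Taxon E),(Taxon P,Taxon M))).
Taxon V and Taxon E form a cherry on this tree, so they are sister taxa.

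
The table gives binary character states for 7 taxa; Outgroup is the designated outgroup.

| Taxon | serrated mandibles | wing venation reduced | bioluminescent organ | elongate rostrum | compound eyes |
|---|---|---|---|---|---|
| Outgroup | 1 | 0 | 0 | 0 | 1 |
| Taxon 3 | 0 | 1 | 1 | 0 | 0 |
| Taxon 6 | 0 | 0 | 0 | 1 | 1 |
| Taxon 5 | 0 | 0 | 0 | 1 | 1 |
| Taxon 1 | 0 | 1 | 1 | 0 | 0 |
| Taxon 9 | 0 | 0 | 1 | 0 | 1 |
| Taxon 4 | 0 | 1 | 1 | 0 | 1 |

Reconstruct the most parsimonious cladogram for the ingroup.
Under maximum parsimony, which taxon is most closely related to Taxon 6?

Taxon 5

Character polarity is set by the outgroup: the derived state is whichever differs from the outgroup's state, so for serrated mandibles, compound eyes the derived state is '0', and for the remaining characters it is '1'.
serrated mandibles (derived state '0') is shared by all ingroup taxa — unites the whole ingroup.
Only Taxon 1, Taxon 3, and Taxon 4 show the derived state '1' for wing venation reduced, supporting them as a clade.
Only Taxon 1, Taxon 3, Taxon 4, and Taxon 9 show the derived state '1' for bioluminescent organ, supporting them as a clade.
Only Taxon 5 and Taxon 6 show the derived state '1' for elongate rostrum, supporting them as a clade.
Only Taxon 1 and Taxon 3 show the derived state '0' for compound eyes, supporting them as a clade.
Most parsimonious ingroup topology: ((((Taxon 3,Taxon 1),Taxon 4),Taxon 9),(Taxon 6,Taxon 5)).
Taxon 6 and Taxon 5 form a cherry on this tree, so they are sister taxa.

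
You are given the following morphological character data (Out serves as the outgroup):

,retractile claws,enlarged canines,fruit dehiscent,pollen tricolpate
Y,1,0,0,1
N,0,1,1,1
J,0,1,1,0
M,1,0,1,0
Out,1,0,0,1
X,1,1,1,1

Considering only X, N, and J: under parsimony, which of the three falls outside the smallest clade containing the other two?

X

Character polarity is set by the outgroup: the derived state is whichever differs from the outgroup's state, so for retractile claws, pollen tricolpate the derived state is '0', and for the remaining characters it is '1'.
retractile claws: derived state '0' in J and N only — synapomorphy for {J, N}.
enlarged canines: derived state '1' in J, N, and X only — synapomorphy for {J, N, X}.
fruit dehiscent: derived state '1' in J, M, N, and X only — synapomorphy for {J, M, N, X}.
pollen tricolpate groups J and M, which is incompatible with the clades supported by the remaining characters; treating it as convergent (homoplasy) costs fewer steps than any alternative tree.
Most parsimonious ingroup topology: (((X,(J,N)),M),Y).
N and J share a more recent common ancestor with each other than either does with X, so X is the least closely related of the three.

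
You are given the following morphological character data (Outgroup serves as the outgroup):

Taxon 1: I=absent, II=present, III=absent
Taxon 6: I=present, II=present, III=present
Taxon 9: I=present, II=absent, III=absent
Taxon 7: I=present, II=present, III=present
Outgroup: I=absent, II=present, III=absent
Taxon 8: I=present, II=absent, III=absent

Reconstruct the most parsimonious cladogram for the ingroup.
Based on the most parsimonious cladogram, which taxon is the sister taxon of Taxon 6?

Taxon 7

Character polarity is set by the outgroup: the derived state is whichever differs from the outgroup's state, so for II the derived state is 'absent', and for the remaining characters it is 'present'.
Only Taxon 6, Taxon 7, Taxon 8, and Taxon 9 show the derived state 'present' for I, supporting them as a clade.
Only Taxon 8 and Taxon 9 show the derived state 'absent' for II, supporting them as a clade.
III: derived state 'present' in Taxon 6 and Taxon 7 only — synapomorphy for {Taxon 6, Taxon 7}.
Most parsimonious ingroup topology: (((Taxon 7,Taxon 6),(Taxon 9,Taxon 8)),Taxon 1).
Taxon 6 and Taxon 7 form a cherry on this tree, so they are sister taxa.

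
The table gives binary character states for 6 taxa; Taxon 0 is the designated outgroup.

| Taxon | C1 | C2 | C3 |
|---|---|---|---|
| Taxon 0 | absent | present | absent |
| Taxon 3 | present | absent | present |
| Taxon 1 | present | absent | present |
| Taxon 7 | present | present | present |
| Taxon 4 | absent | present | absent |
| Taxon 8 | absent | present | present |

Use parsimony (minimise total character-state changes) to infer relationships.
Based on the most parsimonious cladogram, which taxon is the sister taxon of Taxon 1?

Taxon 3

Character polarity is set by the outgroup: the derived state is whichever differs from the outgroup's state, so for C2 the derived state is 'absent', and for the remaining characters it is 'present'.
C1: derived state 'present' in Taxon 1, Taxon 3, and Taxon 7 only — synapomorphy for {Taxon 1, Taxon 3, Taxon 7}.
C2 (derived state 'absent') is shared by Taxon 1 and Taxon 3 — a synapomorphy uniting that clade.
Only Taxon 1, Taxon 3, Taxon 7, and Taxon 8 show the derived state 'present' for C3, supporting them as a clade.
Most parsimonious ingroup topology: ((((Taxon 3,Taxon 1),Taxon 7),Taxon 8),Taxon 4).
Taxon 1 and Taxon 3 form a cherry on this tree, so they are sister taxa.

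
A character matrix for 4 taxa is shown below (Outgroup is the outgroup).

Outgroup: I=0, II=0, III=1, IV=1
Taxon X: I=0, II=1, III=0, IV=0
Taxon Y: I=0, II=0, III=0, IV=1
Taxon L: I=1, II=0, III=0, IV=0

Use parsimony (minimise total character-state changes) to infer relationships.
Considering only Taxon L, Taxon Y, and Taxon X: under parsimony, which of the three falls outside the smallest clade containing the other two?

Character polarity is set by the outgroup: the derived state is whichever differs from the outgroup's state, so for III, IV the derived state is '0', and for the remaining characters it is '1'.
I: derived state '1' in Taxon L only — an autapomorphy, so it tells us nothing about relationships among taxa.
II: derived state '1' in Taxon X only — an autapomorphy, so it tells us nothing about relationships among taxa.
III (derived state '0') is shared by all ingroup taxa — unites the whole ingroup.
IV: derived state '0' in Taxon L and Taxon X only — synapomorphy for {Taxon L, Taxon X}.
Most parsimonious ingroup topology: ((Taxon X,Taxon L),Taxon Y).
Taxon X and Taxon L share a more recent common ancestor with each other than either does with Taxon Y, so Taxon Y is the least closely related of the three.

Taxon Y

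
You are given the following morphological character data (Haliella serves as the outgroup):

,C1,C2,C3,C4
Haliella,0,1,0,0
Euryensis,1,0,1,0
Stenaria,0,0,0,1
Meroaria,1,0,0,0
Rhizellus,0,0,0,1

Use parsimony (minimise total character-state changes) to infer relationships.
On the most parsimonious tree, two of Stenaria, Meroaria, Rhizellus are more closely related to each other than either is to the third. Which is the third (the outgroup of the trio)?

Meroaria

Character polarity is set by the outgroup: the derived state is whichever differs from the outgroup's state, so for C2 the derived state is '0', and for the remaining characters it is '1'.
Only Euryensis and Meroaria show the derived state '1' for C1, supporting them as a clade.
C2 (derived state '0') is shared by all ingroup taxa — unites the whole ingroup.
C3 (derived state '1') is unique to Euryensis (autapomorphy; uninformative for grouping).
C4: derived state '1' in Rhizellus and Stenaria only — synapomorphy for {Rhizellus, Stenaria}.
Most parsimonious ingroup topology: ((Euryensis,Meroaria),(Stenaria,Rhizellus)).
Stenaria and Rhizellus share a more recent common ancestor with each other than either does with Meroaria, so Meroaria is the least closely related of the three.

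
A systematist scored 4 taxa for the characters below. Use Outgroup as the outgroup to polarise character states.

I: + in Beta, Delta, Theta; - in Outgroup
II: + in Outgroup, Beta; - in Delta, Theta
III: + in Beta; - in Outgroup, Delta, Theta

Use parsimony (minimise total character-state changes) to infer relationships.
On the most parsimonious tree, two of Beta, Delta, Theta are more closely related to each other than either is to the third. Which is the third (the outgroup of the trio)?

Character polarity is set by the outgroup: the derived state is whichever differs from the outgroup's state, so for II the derived state is '-', and for the remaining characters it is '+'.
I (derived state '+') is shared by all ingroup taxa — unites the whole ingroup.
II: derived state '-' in Delta and Theta only — synapomorphy for {Delta, Theta}.
III: derived state '+' in Beta only — an autapomorphy, so it tells us nothing about relationships among taxa.
Most parsimonious ingroup topology: (Beta,(Delta,Theta)).
Delta and Theta share a more recent common ancestor with each other than either does with Beta, so Beta is the least closely related of the three.

Beta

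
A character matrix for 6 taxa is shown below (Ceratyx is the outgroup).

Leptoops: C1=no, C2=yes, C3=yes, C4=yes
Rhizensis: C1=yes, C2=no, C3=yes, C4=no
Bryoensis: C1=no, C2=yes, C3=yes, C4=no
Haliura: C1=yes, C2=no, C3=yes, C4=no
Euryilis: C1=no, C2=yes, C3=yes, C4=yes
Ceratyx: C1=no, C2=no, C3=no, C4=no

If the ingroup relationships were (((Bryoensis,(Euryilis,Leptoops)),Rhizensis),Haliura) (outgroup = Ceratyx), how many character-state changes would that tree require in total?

5

Map each character onto (((Bryoensis,(Euryilis,Leptoops)),Rhizensis),Haliura) (rooted by Ceratyx) and count the minimum state changes it requires (Fitch parsimony):
C1: 2; C2: 1; C3: 1; C4: 1.
Total tree length = 5.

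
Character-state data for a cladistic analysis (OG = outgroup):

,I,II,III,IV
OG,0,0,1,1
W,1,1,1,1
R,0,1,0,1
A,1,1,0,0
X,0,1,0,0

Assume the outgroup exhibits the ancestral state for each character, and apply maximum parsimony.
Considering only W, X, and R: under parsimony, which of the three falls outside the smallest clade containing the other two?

W

Character polarity is set by the outgroup: the derived state is whichever differs from the outgroup's state, so for III, IV the derived state is '0', and for the remaining characters it is '1'.
I groups A and W, which is incompatible with the clades supported by the remaining characters; treating it as convergent (homoplasy) costs fewer steps than any alternative tree.
All ingroup taxa share the derived state '1' for II; it defines the ingroup but does not resolve relationships within it.
III: derived state '0' in A, R, and X only — synapomorphy for {A, R, X}.
IV: derived state '0' in A and X only — synapomorphy for {A, X}.
Most parsimonious ingroup topology: (W,(R,(A,X))).
X and R share a more recent common ancestor with each other than either does with W, so W is the least closely related of the three.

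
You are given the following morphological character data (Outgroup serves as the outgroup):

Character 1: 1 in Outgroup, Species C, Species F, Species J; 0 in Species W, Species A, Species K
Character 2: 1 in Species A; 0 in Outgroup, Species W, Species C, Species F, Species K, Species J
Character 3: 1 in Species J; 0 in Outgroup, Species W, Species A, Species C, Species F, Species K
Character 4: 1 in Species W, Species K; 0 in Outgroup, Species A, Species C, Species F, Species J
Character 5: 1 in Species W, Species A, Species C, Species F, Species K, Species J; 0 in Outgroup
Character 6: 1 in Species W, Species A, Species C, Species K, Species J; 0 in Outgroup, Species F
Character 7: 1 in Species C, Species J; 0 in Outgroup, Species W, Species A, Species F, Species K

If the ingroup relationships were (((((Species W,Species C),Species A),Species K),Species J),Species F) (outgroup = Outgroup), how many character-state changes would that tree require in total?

Map each character onto (((((Species W,Species C),Species A),Species K),Species J),Species F) (rooted by Outgroup) and count the minimum state changes it requires (Fitch parsimony):
Character 1: 2; Character 2: 1; Character 3: 1; Character 4: 2; Character 5: 1; Character 6: 1; Character 7: 2.
Total tree length = 10.

10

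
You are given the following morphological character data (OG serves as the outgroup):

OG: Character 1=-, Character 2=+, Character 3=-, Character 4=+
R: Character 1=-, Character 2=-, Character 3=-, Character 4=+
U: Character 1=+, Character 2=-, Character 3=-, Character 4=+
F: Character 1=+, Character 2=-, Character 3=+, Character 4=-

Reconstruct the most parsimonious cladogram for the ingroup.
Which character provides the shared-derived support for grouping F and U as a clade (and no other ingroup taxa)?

Character polarity is set by the outgroup: the derived state is whichever differs from the outgroup's state, so for Character 2, Character 4 the derived state is '-', and for the remaining characters it is '+'.
Only F and U show the derived state '+' for Character 1, supporting them as a clade.
Character 2 (derived state '-') is shared by all ingroup taxa — unites the whole ingroup.
Character 3 (derived state '+') is unique to F (autapomorphy; uninformative for grouping).
Character 4: derived state '-' in F only — an autapomorphy, so it tells us nothing about relationships among taxa.
Most parsimonious ingroup topology: (R,(U,F)).
The clade {F, U} is supported by Character 1: its derived state '+' occurs in exactly those taxa and in no other taxon (including the outgroup).

Character 1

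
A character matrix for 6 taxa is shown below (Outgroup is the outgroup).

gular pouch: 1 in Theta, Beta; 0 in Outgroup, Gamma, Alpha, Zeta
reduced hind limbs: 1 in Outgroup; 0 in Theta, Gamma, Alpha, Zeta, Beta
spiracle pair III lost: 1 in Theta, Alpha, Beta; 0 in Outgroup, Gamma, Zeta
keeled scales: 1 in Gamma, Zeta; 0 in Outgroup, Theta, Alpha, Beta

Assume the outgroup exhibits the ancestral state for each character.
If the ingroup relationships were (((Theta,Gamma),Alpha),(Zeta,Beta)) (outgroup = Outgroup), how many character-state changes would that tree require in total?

8

Map each character onto (((Theta,Gamma),Alpha),(Zeta,Beta)) (rooted by Outgroup) and count the minimum state changes it requires (Fitch parsimony):
gular pouch: 2; reduced hind limbs: 1; spiracle pair III lost: 3; keeled scales: 2.
Total tree length = 8.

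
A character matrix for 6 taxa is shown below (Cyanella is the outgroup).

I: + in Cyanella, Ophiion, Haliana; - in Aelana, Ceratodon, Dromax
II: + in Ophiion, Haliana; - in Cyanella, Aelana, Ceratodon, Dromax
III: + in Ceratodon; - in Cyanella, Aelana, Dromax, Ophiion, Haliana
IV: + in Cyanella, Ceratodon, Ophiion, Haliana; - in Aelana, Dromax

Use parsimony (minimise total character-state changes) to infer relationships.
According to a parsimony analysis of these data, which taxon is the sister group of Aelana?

Dromax

Character polarity is set by the outgroup: the derived state is whichever differs from the outgroup's state, so for I, IV the derived state is '-', and for the remaining characters it is '+'.
I (derived state '-') is shared by Aelana, Ceratodon, and Dromax — a synapomorphy uniting that clade.
Only Haliana and Ophiion show the derived state '+' for II, supporting them as a clade.
III (derived state '+') is unique to Ceratodon (autapomorphy; uninformative for grouping).
Only Aelana and Dromax show the derived state '-' for IV, supporting them as a clade.
Most parsimonious ingroup topology: (((Aelana,Dromax),Ceratodon),(Ophiion,Haliana)).
Aelana and Dromax form a cherry on this tree, so they are sister taxa.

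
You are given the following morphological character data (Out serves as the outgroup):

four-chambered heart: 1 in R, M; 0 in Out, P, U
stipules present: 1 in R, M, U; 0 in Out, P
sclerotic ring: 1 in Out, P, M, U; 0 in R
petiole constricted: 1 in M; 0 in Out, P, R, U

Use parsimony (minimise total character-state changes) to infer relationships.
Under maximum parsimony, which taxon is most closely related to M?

R

Character polarity is set by the outgroup: the derived state is whichever differs from the outgroup's state, so for sclerotic ring the derived state is '0', and for the remaining characters it is '1'.
four-chambered heart: derived state '1' in M and R only — synapomorphy for {M, R}.
stipules present: derived state '1' in M, R, and U only — synapomorphy for {M, R, U}.
sclerotic ring (derived state '0') is unique to R (autapomorphy; uninformative for grouping).
petiole constricted: derived state '1' in M only — an autapomorphy, so it tells us nothing about relationships among taxa.
Most parsimonious ingroup topology: (P,((R,M),U)).
M and R form a cherry on this tree, so they are sister taxa.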